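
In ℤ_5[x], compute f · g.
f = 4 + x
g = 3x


Expand and collect like terms; reduce coefficients mod 5:
x^0: 4·0 = 0 ≡ 0 (mod 5)
x^1: 4·3 + 1·0 = 12 ≡ 2 (mod 5)
x^2: 1·3 = 3 ≡ 3 (mod 5)
Result: 2x + 3x^2

f · g = 2x + 3x^2


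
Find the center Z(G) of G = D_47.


Z(G) = {g ∈ G | gx = xg for all x ∈ G}
For odd n, Z(D_n) = {e}: no nontrivial rotation commutes with all reflections

Z(D_47) = {e}


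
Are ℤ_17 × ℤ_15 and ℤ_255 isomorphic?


Comparing ℤ_17 × ℤ_15 and ℤ_255:
gcd(17,15) = 1, so ℤ_17 × ℤ_15 ≅ ℤ_255 (CRT)

Yes, ℤ_17 × ℤ_15 ≅ ℤ_255


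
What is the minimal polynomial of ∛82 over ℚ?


∛82 satisfies x³ - 82 = 0, irreducible over ℚ (no rational root; 82 is not a perfect cube)

Minimal polynomial: x³ - 82


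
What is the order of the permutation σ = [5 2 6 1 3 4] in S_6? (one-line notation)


Cycle decomposition: (1 5 3 6 4)
Cycle lengths: 5
Order = lcm(5) = 5

ord(σ) = 5


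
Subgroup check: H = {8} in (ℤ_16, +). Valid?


Subgroup test for H = {8} in (ℤ_16, +):
(1) 0 ∈ H? No
(2) Closure: for all a,b ∈ H, (a+b) mod 16 ∈ H? No  [counterexample: 8 + 8 = 0 ∉ H]
(3) Inverses: for all a ∈ H, -a mod 16 ∈ H? Yes

No, H is not a subgroup of ℤ_16


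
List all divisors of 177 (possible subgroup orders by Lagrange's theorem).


Lagrange's theorem: |H| divides |G|
|G| = 177
Divisors of 177: 1, 3, 59, 177

Possible subgroup orders: {1, 3, 59, 177}


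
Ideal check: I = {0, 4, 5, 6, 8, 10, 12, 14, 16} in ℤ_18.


Check ideal conditions for I = {0, 4, 5, 6, 8, 10, 12, 14, 16} in ℤ_18:
(1) I is an additive subgroup? No
(2) For r ∈ ℤ_18 and a ∈ I: r·a ∈ I? No  [counterexample: r=2, a=10, r·a mod 18 = 2 ∉ I]

No, I is not an ideal of ℤ_18


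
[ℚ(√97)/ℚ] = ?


√97 has minimal polynomial x² - 97 (irreducible over ℚ since 97 is squarefree)

[ℚ(√97)/ℚ] = 2


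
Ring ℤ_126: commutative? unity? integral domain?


ℤ_126 is a commutative ring with unity 1; 126 = 2×63 is composite, so 2·63 ≡ 0 gives zero divisors (not an integral domain)
Commutative: Yes
Integral domain: No
Has unity: Yes

ℤ_126: Commutative=Yes, Unity=Yes


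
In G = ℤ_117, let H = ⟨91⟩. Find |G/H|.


|⟨91⟩| = n / gcd(91, 117) = 117 / 13 = 9
H is normal (ℤ_117 is abelian).
|G/H| = |G| / |H| = 117 / 9 = 13

|G/H| = 13


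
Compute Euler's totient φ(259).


Factor n: 259 = 7 × 37
φ(n) = n · ∏(1 - 1/p) over distinct primes p | n
φ(259) = 259 · (1 - 1/7) · (1 - 1/37) = 216

φ(259) = 216


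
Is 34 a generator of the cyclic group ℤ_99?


g generates ℤ_n iff gcd(g, n) = 1
gcd(34, 99) = 1
Since gcd = 1, 34 is a generator.

Yes, 34 generates ℤ_99


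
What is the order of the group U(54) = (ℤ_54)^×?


U(n) is the group of units mod n; |U(n)| = φ(n)
|U(54)| = φ(54) = 18

|U(54) = (ℤ_54)^×| = 18


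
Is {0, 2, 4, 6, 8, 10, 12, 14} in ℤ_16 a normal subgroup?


H = {0, 2, 4, 6, 8, 10, 12, 14} in ℤ_16
ℤ_16 is abelian; every subgroup of an abelian group is normal

Yes, normal subgroup


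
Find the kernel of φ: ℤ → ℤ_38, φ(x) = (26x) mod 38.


Kernel = preimage of identity
ker(φ) = {x ∈ ℤ : 26x ≡ 0 (mod 38)}. gcd(26,38) = 2, so 26x ≡ 0 (mod 38) ⟺ x ≡ 0 (mod 38/2 = 19). Hence ker(φ) = 19ℤ

ker(φ) = 19ℤ


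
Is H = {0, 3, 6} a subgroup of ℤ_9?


Subgroup test for H = {0, 3, 6} in (ℤ_9, +):
(1) 0 ∈ H? Yes
(2) Closure: for all a,b ∈ H, (a+b) mod 9 ∈ H? Yes
(3) Inverses: for all a ∈ H, -a mod 9 ∈ H? Yes

Yes, H is a subgroup of ℤ_9


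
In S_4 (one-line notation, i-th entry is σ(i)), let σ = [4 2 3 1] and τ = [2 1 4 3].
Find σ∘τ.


σ∘τ: apply τ first, then σ
1 →τ 2 →σ 2
2 →τ 1 →σ 4
3 →τ 4 →σ 1
4 →τ 3 →σ 3

σ∘τ = [2 4 1 3]


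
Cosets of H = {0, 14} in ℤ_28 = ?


H = {0, 14}, |H| = 2
Number of cosets = |G|/|H| = 28/2 = 14
0 + H = {0, 14}
1 + H = {1, 15}
2 + H = {2, 16}
3 + H = {3, 17}
4 + H = {4, 18}
5 + H = {5, 19}
6 + H = {6, 20}
7 + H = {7, 21}
8 + H = {8, 22}
9 + H = {9, 23}
10 + H = {10, 24}
11 + H = {11, 25}
12 + H = {12, 26}
13 + H = {13, 27}

Cosets: 0+H={0,14}; 1+H={1,15}; 2+H={2,16}; 3+H={3,17}; 4+H={4,18}; 5+H={5,19}; 6+H={6,20}; 7+H={7,21}; 8+H={8,22}; 9+H={9,23}; 10+H={10,24}; 11+H={11,25}; 12+H={12,26}; 13+H={13,27}


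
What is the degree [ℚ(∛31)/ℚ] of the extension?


∛31 has minimal polynomial x³ - 31 (irreducible over ℚ since 31 is not a perfect cube)

[ℚ(∛31)/ℚ] = 3


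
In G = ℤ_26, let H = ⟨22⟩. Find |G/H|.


|⟨22⟩| = n / gcd(22, 26) = 26 / 2 = 13
H is normal (ℤ_26 is abelian).
|G/H| = |G| / |H| = 26 / 13 = 2

|G/H| = 2


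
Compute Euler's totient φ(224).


Factor n: 224 = 2^5 × 7
φ(n) = n · ∏(1 - 1/p) over distinct primes p | n
φ(224) = 224 · (1 - 1/2) · (1 - 1/7) = 96

φ(224) = 96


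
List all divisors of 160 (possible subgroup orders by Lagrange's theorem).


Lagrange's theorem: |H| divides |G|
|G| = 160
Divisors of 160: 1, 2, 4, 5, 8, 10, 16, 20, 32, 40, 80, 160

Possible subgroup orders: {1, 2, 4, 5, 8, 10, 16, 20, 32, 40, 80, 160}


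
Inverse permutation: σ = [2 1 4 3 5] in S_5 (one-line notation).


To find σ⁻¹, swap domain and range:
σ(1) = 2 → σ⁻¹(2) = 1
σ(2) = 1 → σ⁻¹(1) = 2
σ(3) = 4 → σ⁻¹(4) = 3
σ(4) = 3 → σ⁻¹(3) = 4
σ(5) = 5 → σ⁻¹(5) = 5

σ⁻¹ = [2 1 4 3 5]


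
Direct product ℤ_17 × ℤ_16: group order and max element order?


|ℤ_17 × ℤ_16| = 17 × 16 = 272
Max element order = lcm(17,16) = 272
Cyclic? Yes (gcd=1)

|ℤ_17×ℤ_16| = 272, max element order = 272


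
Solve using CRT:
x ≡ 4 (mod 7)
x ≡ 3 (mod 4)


m₁ = 7, m₂ = 4, gcd = 1, so CRT applies. M = m₁·m₂ = 28
Let M₁ = M/m₁ = 4, M₂ = M/m₂ = 7
Find y₁ ≡ M₁⁻¹ (mod m₁): 4⁻¹ ≡ 2 (mod 7)
Find y₂ ≡ M₂⁻¹ (mod m₂): 7⁻¹ ≡ 3 (mod 4)
x = a₁·M₁·y₁ + a₂·M₂·y₂ = 4·4·2 + 3·7·3 = 95
Reduce mod 28: x ≡ 11
Check: 11 mod 7 = 4 ✓, 11 mod 4 = 3 ✓

x ≡ 11 (mod 28)


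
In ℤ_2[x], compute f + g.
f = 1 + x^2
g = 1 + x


Add coefficients mod 2:
x^0: 1 + 1 = 0 (mod 2)
x^1: 0 + 1 = 1 (mod 2)
x^2: 1 + 0 = 1 (mod 2)
Result: x + x^2

f + g = x + x^2


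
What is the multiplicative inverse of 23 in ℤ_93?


Use the extended Euclidean algorithm to write 1 = 23·s + 93·t; then s mod 93 is the inverse.
Euclidean algorithm:
  23 = 0·93 + 23
  93 = 4·23 + 1
  23 = 23·1 + 0
gcd(23,93) = 1
Back-substitution gives: 23·(-4) + 93·(1) = 1
So 23⁻¹ ≡ -4 ≡ 89 (mod 93)
Check: 23 × 89 = 2047 ≡ 1 (mod 93) ✓

23⁻¹ ≡ 89 (mod 93)


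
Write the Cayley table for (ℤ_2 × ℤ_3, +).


Elements: {(0,0), (0,1), (0,2), (1,0), (1,1), (1,2)}
Operation: componentwise addition mod (2, 3)
Entry (a, b) = ((a₁+b₁) mod 2, (a₂+b₂) mod 3)

Cayley table:
      | (0,0) | (0,1) | (0,2) | (1,0) | (1,1) | (1,2)
(0,0) | (0,0) | (0,1) | (0,2) | (1,0) | (1,1) | (1,2)
(0,1) | (0,1) | (0,2) | (0,0) | (1,1) | (1,2) | (1,0)
(0,2) | (0,2) | (0,0) | (0,1) | (1,2) | (1,0) | (1,1)
(1,0) | (1,0) | (1,1) | (1,2) | (0,0) | (0,1) | (0,2)
(1,1) | (1,1) | (1,2) | (1,0) | (0,1) | (0,2) | (0,0)
(1,2) | (1,2) | (1,0) | (1,1) | (0,2) | (0,0) | (0,1)


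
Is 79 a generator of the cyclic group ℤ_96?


g generates ℤ_n iff gcd(g, n) = 1
gcd(79, 96) = 1
Since gcd = 1, 79 is a generator.

Yes, 79 generates ℤ_96


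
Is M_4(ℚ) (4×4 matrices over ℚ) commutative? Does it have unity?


Matrix multiplication is non-commutative for n ≥ 2; the identity matrix I is the unity; singular matrices give zero divisors, so not an integral domain
Commutative: No
Integral domain: No
Has unity: Yes

M_4(ℚ) (4×4 matrices over ℚ): Commutative=No, Unity=Yes


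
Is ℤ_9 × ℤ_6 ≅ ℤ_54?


Comparing ℤ_9 × ℤ_6 and ℤ_54:
gcd(9,6) = 3 ≠ 1. Max element order in ℤ_9×ℤ_6 is lcm(9,6) = 18 < 54, so it has no element of order 54

No, ℤ_9 × ℤ_6 ≇ ℤ_54


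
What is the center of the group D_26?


Z(G) = {g ∈ G | gx = xg for all x ∈ G}
For even n, Z(D_n) = {e, r^(n/2)}: the 180° rotation r^13 commutes with every reflection and rotation

Z(D_26) = {e, r^13}


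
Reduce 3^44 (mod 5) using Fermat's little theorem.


Fermat's little theorem: if p is prime and gcd(a,p)=1, then a^(p-1) ≡ 1 (mod p)
p = 5 is prime, gcd(3,5) = 1
Reduce exponent: 44 mod 4 = 0
So 3^44 ≡ 3^0 (mod 5)
3^0 = 1

3^44 ≡ 1 (mod 5)


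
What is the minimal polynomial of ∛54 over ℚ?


∛54 satisfies x³ - 54 = 0, irreducible over ℚ (no rational root; 54 is not a perfect cube)

Minimal polynomial: x³ - 54


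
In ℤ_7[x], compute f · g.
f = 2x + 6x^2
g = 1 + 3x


Expand and collect like terms; reduce coefficients mod 7:
x^0: 0·1 = 0 ≡ 0 (mod 7)
x^1: 0·3 + 2·1 = 2 ≡ 2 (mod 7)
x^2: 2·3 + 6·1 = 12 ≡ 5 (mod 7)
x^3: 6·3 = 18 ≡ 4 (mod 7)
Result: 2x + 5x^2 + 4x^3

f · g = 2x + 5x^2 + 4x^3


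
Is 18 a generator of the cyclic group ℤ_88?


g generates ℤ_n iff gcd(g, n) = 1
gcd(18, 88) = 2
Since gcd = 2 ≠ 1, ⟨18⟩ has order 44 < 88, so 18 is not a generator.

No, 18 does not generate ℤ_88


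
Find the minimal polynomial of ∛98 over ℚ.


∛98 satisfies x³ - 98 = 0, irreducible over ℚ (no rational root; 98 is not a perfect cube)

Minimal polynomial: x³ - 98


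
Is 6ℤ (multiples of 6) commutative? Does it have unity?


6ℤ is a commutative ring under +,× but has no multiplicative identity (1 ∉ 6ℤ); it has no zero divisors, but without unity it is not an integral domain
Commutative: Yes
Integral domain: No
Has unity: No

6ℤ (multiples of 6): Commutative=Yes, Unity=No


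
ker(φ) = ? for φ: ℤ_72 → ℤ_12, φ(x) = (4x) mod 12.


Kernel = preimage of identity
ker(φ) = {x ∈ ℤ_72 : 4x ≡ 0 (mod 12)}. Since 12 | 72, φ is well-defined. The kernel is the cyclic subgroup ⟨3⟩ of ℤ_72 (order 24), i.e. {0, 3, 6, 9, 12, 15, 18, 21, 24, 27, 30, 33, 36, 39, 42, 45, 48, 51, 54, 57, 60, 63, 66, 69}

ker(φ) = {0, 3, 6, 9, 12, 15, 18, 21, 24, 27, 30, 33, 36, 39, 42, 45, 48, 51, 54, 57, 60, 63, 66, 69}


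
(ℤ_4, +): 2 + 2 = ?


Operation: addition mod 4
2 + 2 = (a + b) mod 4 with a = 2, b = 2

2 + 2 = 0


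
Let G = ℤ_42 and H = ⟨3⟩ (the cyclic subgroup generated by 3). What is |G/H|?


|⟨3⟩| = n / gcd(3, 42) = 42 / 3 = 14
H is normal (ℤ_42 is abelian).
|G/H| = |G| / |H| = 42 / 14 = 3

|G/H| = 3


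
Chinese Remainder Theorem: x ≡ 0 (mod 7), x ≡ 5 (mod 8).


m₁ = 7, m₂ = 8, gcd = 1, so CRT applies. M = m₁·m₂ = 56
Let M₁ = M/m₁ = 8, M₂ = M/m₂ = 7
Find y₁ ≡ M₁⁻¹ (mod m₁): 8⁻¹ ≡ 1 (mod 7)
Find y₂ ≡ M₂⁻¹ (mod m₂): 7⁻¹ ≡ 7 (mod 8)
x = a₁·M₁·y₁ + a₂·M₂·y₂ = 0·8·1 + 5·7·7 = 245
Reduce mod 56: x ≡ 21
Check: 21 mod 7 = 0 ✓, 21 mod 8 = 5 ✓

x ≡ 21 (mod 56)


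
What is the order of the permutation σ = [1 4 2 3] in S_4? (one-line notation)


Cycle decomposition: (2 4 3)
Cycle lengths: 3
Order = lcm(3) = 3

ord(σ) = 3


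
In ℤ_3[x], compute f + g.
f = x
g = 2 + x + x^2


Add coefficients mod 3:
x^0: 0 + 2 = 2 (mod 3)
x^1: 1 + 1 = 2 (mod 3)
x^2: 0 + 1 = 1 (mod 3)
Result: 2 + 2x + x^2

f + g = 2 + 2x + x^2


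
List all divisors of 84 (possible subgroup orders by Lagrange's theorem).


Lagrange's theorem: |H| divides |G|
|G| = 84
Divisors of 84: 1, 2, 3, 4, 6, 7, 12, 14, 21, 28, 42, 84

Possible subgroup orders: {1, 2, 3, 4, 6, 7, 12, 14, 21, 28, 42, 84}


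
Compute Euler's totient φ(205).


Factor n: 205 = 5 × 41
φ(n) = n · ∏(1 - 1/p) over distinct primes p | n
φ(205) = 205 · (1 - 1/5) · (1 - 1/41) = 160

φ(205) = 160


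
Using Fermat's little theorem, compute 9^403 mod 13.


Fermat's little theorem: if p is prime and gcd(a,p)=1, then a^(p-1) ≡ 1 (mod p)
p = 13 is prime, gcd(9,13) = 1
Reduce exponent: 403 mod 12 = 7
So 9^403 ≡ 9^7 (mod 13)
9^7 mod 13 = 9

9^403 ≡ 9 (mod 13)


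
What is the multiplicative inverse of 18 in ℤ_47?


Use the extended Euclidean algorithm to write 1 = 18·s + 47·t; then s mod 47 is the inverse.
Euclidean algorithm:
  18 = 0·47 + 18
  47 = 2·18 + 11
  18 = 1·11 + 7
  11 = 1·7 + 4
  7 = 1·4 + 3
  4 = 1·3 + 1
  3 = 3·1 + 0
gcd(18,47) = 1
Back-substitution gives: 18·(-13) + 47·(5) = 1
So 18⁻¹ ≡ -13 ≡ 34 (mod 47)
Check: 18 × 34 = 612 ≡ 1 (mod 47) ✓

18⁻¹ ≡ 34 (mod 47)


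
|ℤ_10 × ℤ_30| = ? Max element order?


|ℤ_10 × ℤ_30| = 10 × 30 = 300
Max element order = lcm(10,30) = 30
Cyclic? No (gcd=10)

|ℤ_10×ℤ_30| = 300, max element order = 30


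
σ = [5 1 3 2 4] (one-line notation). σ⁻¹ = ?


To find σ⁻¹, swap domain and range:
σ(1) = 5 → σ⁻¹(5) = 1
σ(2) = 1 → σ⁻¹(1) = 2
σ(3) = 3 → σ⁻¹(3) = 3
σ(4) = 2 → σ⁻¹(2) = 4
σ(5) = 4 → σ⁻¹(4) = 5

σ⁻¹ = [2 4 3 5 1]


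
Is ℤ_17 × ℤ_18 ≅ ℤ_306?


Comparing ℤ_17 × ℤ_18 and ℤ_306:
gcd(17,18) = 1, so ℤ_17 × ℤ_18 ≅ ℤ_306 (CRT)

Yes, ℤ_17 × ℤ_18 ≅ ℤ_306


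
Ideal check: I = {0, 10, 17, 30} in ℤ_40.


Check ideal conditions for I = {0, 10, 17, 30} in ℤ_40:
(1) I is an additive subgroup? No
(2) For r ∈ ℤ_40 and a ∈ I: r·a ∈ I? No  [counterexample: r=2, a=10, r·a mod 40 = 20 ∉ I]

No, I is not an ideal of ℤ_40


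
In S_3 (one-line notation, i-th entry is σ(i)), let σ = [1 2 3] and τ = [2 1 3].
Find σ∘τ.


σ∘τ: apply τ first, then σ
1 →τ 2 →σ 2
2 →τ 1 →σ 1
3 →τ 3 →σ 3

σ∘τ = [2 1 3]


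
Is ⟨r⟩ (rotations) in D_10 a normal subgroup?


H = ⟨r⟩ (rotations) in D_10
The rotation subgroup ⟨r⟩ has index 2 in D_10, so it is normal

Yes, normal subgroup


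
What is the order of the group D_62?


|D_n| = 2n (n rotations and n reflections)
|D_62| = 2×62 = 124

|D_62| = 124


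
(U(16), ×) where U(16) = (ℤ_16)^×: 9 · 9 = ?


Operation: multiplication mod 16
9 · 9 = (a × b) mod 16 with a = 9, b = 9

9 · 9 = 1


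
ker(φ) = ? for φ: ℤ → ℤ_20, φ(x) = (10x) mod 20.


Kernel = preimage of identity
ker(φ) = {x ∈ ℤ : 10x ≡ 0 (mod 20)}. gcd(10,20) = 10, so 10x ≡ 0 (mod 20) ⟺ x ≡ 0 (mod 20/10 = 2). Hence ker(φ) = 2ℤ

ker(φ) = 2ℤ


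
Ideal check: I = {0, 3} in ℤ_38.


Check ideal conditions for I = {0, 3} in ℤ_38:
(1) I is an additive subgroup? No
(2) For r ∈ ℤ_38 and a ∈ I: r·a ∈ I? No  [counterexample: r=2, a=3, r·a mod 38 = 6 ∉ I]

No, I is not an ideal of ℤ_38


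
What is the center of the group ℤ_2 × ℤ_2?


Z(G) = {g ∈ G | gx = xg for all x ∈ G}
Direct product of abelian groups is abelian, so Z(G) = G

Z(ℤ_2 × ℤ_2) = ℤ_2 × ℤ_2


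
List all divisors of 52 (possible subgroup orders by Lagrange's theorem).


Lagrange's theorem: |H| divides |G|
|G| = 52
Divisors of 52: 1, 2, 4, 13, 26, 52

Possible subgroup orders: {1, 2, 4, 13, 26, 52}


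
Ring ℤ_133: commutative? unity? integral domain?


ℤ_133 is a commutative ring with unity 1; 133 = 7×19 is composite, so 7·19 ≡ 0 gives zero divisors (not an integral domain)
Commutative: Yes
Integral domain: No
Has unity: Yes

ℤ_133: Commutative=Yes, Unity=Yes


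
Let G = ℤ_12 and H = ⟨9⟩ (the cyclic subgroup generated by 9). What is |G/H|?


|⟨9⟩| = n / gcd(9, 12) = 12 / 3 = 4
H is normal (ℤ_12 is abelian).
|G/H| = |G| / |H| = 12 / 4 = 3

|G/H| = 3


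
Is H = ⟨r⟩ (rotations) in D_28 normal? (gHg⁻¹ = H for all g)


H = ⟨r⟩ (rotations) in D_28
The rotation subgroup ⟨r⟩ has index 2 in D_28, so it is normal

Yes, normal subgroup


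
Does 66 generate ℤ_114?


g generates ℤ_n iff gcd(g, n) = 1
gcd(66, 114) = 6
Since gcd = 6 ≠ 1, ⟨66⟩ has order 19 < 114, so 66 is not a generator.

No, 66 does not generate ℤ_114


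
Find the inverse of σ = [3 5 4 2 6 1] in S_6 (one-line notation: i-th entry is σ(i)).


To find σ⁻¹, swap domain and range:
σ(1) = 3 → σ⁻¹(3) = 1
σ(2) = 5 → σ⁻¹(5) = 2
σ(3) = 4 → σ⁻¹(4) = 3
σ(4) = 2 → σ⁻¹(2) = 4
σ(5) = 6 → σ⁻¹(6) = 5
σ(6) = 1 → σ⁻¹(1) = 6

σ⁻¹ = [6 4 1 3 2 5]


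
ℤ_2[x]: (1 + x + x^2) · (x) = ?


Expand and collect like terms; reduce coefficients mod 2:
x^0: 1·0 = 0 ≡ 0 (mod 2)
x^1: 1·1 + 1·0 = 1 ≡ 1 (mod 2)
x^2: 1·1 + 1·0 = 1 ≡ 1 (mod 2)
x^3: 1·1 = 1 ≡ 1 (mod 2)
Result: x + x^2 + x^3

f · g = x + x^2 + x^3


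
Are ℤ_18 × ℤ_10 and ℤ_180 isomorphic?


Comparing ℤ_18 × ℤ_10 and ℤ_180:
gcd(18,10) = 2 ≠ 1. Max element order in ℤ_18×ℤ_10 is lcm(18,10) = 90 < 180, so it has no element of order 180

No, ℤ_18 × ℤ_10 ≇ ℤ_180


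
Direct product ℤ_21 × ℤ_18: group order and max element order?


|ℤ_21 × ℤ_18| = 21 × 18 = 378
Max element order = lcm(21,18) = 126
Cyclic? No (gcd=3)

|ℤ_21×ℤ_18| = 378, max element order = 126


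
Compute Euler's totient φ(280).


Factor n: 280 = 2^3 × 5 × 7
φ(n) = n · ∏(1 - 1/p) over distinct primes p | n
φ(280) = 280 · (1 - 1/2) · (1 - 1/5) · (1 - 1/7) = 96

φ(280) = 96


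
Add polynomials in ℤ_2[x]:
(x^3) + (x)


Add coefficients mod 2:
x^0: 0 + 0 = 0 (mod 2)
x^1: 0 + 1 = 1 (mod 2)
x^2: 0 + 0 = 0 (mod 2)
x^3: 1 + 0 = 1 (mod 2)
Result: x + x^3

f + g = x + x^3


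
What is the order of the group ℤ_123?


ℤ_n has n elements.

|ℤ_123| = 123


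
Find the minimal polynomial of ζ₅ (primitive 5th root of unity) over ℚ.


ζ₅ is a root of Φ₅(x) = x⁴ + x³ + x² + x + 1, irreducible over ℚ

Minimal polynomial: x⁴ + x³ + x² + x + 1


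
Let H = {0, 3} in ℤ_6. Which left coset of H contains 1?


1 + H = {1 + h (mod 6) : h ∈ H}
1+0=1, 1+3=4

1 + H = {1, 4}


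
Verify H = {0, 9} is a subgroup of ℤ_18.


Subgroup test for H = {0, 9} in (ℤ_18, +):
(1) 0 ∈ H? Yes
(2) Closure: for all a,b ∈ H, (a+b) mod 18 ∈ H? Yes
(3) Inverses: for all a ∈ H, -a mod 18 ∈ H? Yes

Yes, H is a subgroup of ℤ_18


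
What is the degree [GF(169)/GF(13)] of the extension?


GF(169) = GF(13^2), so the extension degree is 2

[GF(169)/GF(13)] = 2


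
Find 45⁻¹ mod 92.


Use the extended Euclidean algorithm to write 1 = 45·s + 92·t; then s mod 92 is the inverse.
Euclidean algorithm:
  45 = 0·92 + 45
  92 = 2·45 + 2
  45 = 22·2 + 1
  2 = 2·1 + 0
gcd(45,92) = 1
Back-substitution gives: 45·(45) + 92·(-22) = 1
So 45⁻¹ ≡ 45 ≡ 45 (mod 92)
Check: 45 × 45 = 2025 ≡ 1 (mod 92) ✓

45⁻¹ ≡ 45 (mod 92)


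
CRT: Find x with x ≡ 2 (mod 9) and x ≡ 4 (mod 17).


m₁ = 9, m₂ = 17, gcd = 1, so CRT applies. M = m₁·m₂ = 153
Let M₁ = M/m₁ = 17, M₂ = M/m₂ = 9
Find y₁ ≡ M₁⁻¹ (mod m₁): 17⁻¹ ≡ 8 (mod 9)
Find y₂ ≡ M₂⁻¹ (mod m₂): 9⁻¹ ≡ 2 (mod 17)
x = a₁·M₁·y₁ + a₂·M₂·y₂ = 2·17·8 + 4·9·2 = 344
Reduce mod 153: x ≡ 38
Check: 38 mod 9 = 2 ✓, 38 mod 17 = 4 ✓

x ≡ 38 (mod 153)


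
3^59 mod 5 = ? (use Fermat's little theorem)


Fermat's little theorem: if p is prime and gcd(a,p)=1, then a^(p-1) ≡ 1 (mod p)
p = 5 is prime, gcd(3,5) = 1
Reduce exponent: 59 mod 4 = 3
So 3^59 ≡ 3^3 (mod 5)
3^3 mod 5 = 2

3^59 ≡ 2 (mod 5)


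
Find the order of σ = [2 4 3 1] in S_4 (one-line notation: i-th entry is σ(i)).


Cycle decomposition: (1 2 4)
Cycle lengths: 3
Order = lcm(3) = 3

ord(σ) = 3


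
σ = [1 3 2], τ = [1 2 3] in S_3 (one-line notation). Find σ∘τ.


σ∘τ: apply τ first, then σ
1 →τ 1 →σ 1
2 →τ 2 →σ 3
3 →τ 3 →σ 2

σ∘τ = [1 3 2]


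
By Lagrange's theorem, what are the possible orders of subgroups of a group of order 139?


Lagrange's theorem: |H| divides |G|
|G| = 139
Divisors of 139: 1, 139

Possible subgroup orders: {1, 139}


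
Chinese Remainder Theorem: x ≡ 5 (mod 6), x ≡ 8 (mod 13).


m₁ = 6, m₂ = 13, gcd = 1, so CRT applies. M = m₁·m₂ = 78
Let M₁ = M/m₁ = 13, M₂ = M/m₂ = 6
Find y₁ ≡ M₁⁻¹ (mod m₁): 13⁻¹ ≡ 1 (mod 6)
Find y₂ ≡ M₂⁻¹ (mod m₂): 6⁻¹ ≡ 11 (mod 13)
x = a₁·M₁·y₁ + a₂·M₂·y₂ = 5·13·1 + 8·6·11 = 593
Reduce mod 78: x ≡ 47
Check: 47 mod 6 = 5 ✓, 47 mod 13 = 8 ✓

x ≡ 47 (mod 78)


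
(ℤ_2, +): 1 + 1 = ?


Operation: addition mod 2
1 + 1 = (a + b) mod 2 with a = 1, b = 1

1 + 1 = 0


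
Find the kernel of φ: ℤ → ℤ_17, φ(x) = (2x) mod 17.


Kernel = preimage of identity
ker(φ) = {x ∈ ℤ : 2x ≡ 0 (mod 17)}. gcd(2,17) = 1, so 2x ≡ 0 (mod 17) ⟺ x ≡ 0 (mod 17/1 = 17). Hence ker(φ) = 17ℤ

ker(φ) = 17ℤ


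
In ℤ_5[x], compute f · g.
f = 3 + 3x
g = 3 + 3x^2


Expand and collect like terms; reduce coefficients mod 5:
x^0: 3·3 = 9 ≡ 4 (mod 5)
x^1: 3·0 + 3·3 = 9 ≡ 4 (mod 5)
x^2: 3·3 + 3·0 = 9 ≡ 4 (mod 5)
x^3: 3·3 = 9 ≡ 4 (mod 5)
Result: 4 + 4x + 4x^2 + 4x^3

f · g = 4 + 4x + 4x^2 + 4x^3


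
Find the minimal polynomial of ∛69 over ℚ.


∛69 satisfies x³ - 69 = 0, irreducible over ℚ (no rational root; 69 is not a perfect cube)

Minimal polynomial: x³ - 69


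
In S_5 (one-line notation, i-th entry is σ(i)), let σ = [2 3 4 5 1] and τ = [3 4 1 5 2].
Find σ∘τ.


σ∘τ: apply τ first, then σ
1 →τ 3 →σ 4
2 →τ 4 →σ 5
3 →τ 1 →σ 2
4 →τ 5 →σ 1
5 →τ 2 →σ 3

σ∘τ = [4 5 2 1 3]


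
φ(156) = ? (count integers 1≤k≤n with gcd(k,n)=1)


Factor n: 156 = 2^2 × 3 × 13
φ(n) = n · ∏(1 - 1/p) over distinct primes p | n
φ(156) = 156 · (1 - 1/2) · (1 - 1/3) · (1 - 1/13) = 48

φ(156) = 48


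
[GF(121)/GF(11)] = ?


GF(121) = GF(11^2), so the extension degree is 2

[GF(121)/GF(11)] = 2


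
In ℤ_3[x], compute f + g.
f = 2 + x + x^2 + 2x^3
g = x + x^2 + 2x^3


Add coefficients mod 3:
x^0: 2 + 0 = 2 (mod 3)
x^1: 1 + 1 = 2 (mod 3)
x^2: 1 + 1 = 2 (mod 3)
x^3: 2 + 2 = 1 (mod 3)
Result: 2 + 2x + 2x^2 + x^3

f + g = 2 + 2x + 2x^2 + x^3


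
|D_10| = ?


|D_n| = 2n (n rotations and n reflections)
|D_10| = 2×10 = 20

|D_10| = 20


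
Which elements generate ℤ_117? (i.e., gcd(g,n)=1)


g generates ℤ_n iff gcd(g,n) = 1
Prime factors of 117: 3, 13
Generators are g ∈ {1,...,116} not divisible by any of these primes.
Generators: {1, 2, 4, 5, 7, 8, 10, 11, 14, 16, 17, 19, 20, 22, 23, 25, 28, 29, 31, 32, 34, 35, 37, 38, 40, 41, 43, 44, 46, 47, 49, 50, 53, 55, 56, 58, 59, 61, 62, 64, 67, 68, 70, 71, 73, 74, 76, 77, 79, 80, 82, 83, 85, 86, 88, 89, 92, 94, 95, 97, 98, 100, 101, 103, 106, 107, 109, 110, 112, 113, 115, 116}
Number of generators = φ(117) = 72

Generators of ℤ_117 = {1, 2, 4, 5, 7, 8, 10, 11, 14, 16, 17, 19, 20, 22, 23, 25, 28, 29, 31, 32, 34, 35, 37, 38, 40, 41, 43, 44, 46, 47, 49, 50, 53, 55, 56, 58, 59, 61, 62, 64, 67, 68, 70, 71, 73, 74, 76, 77, 79, 80, 82, 83, 85, 86, 88, 89, 92, 94, 95, 97, 98, 100, 101, 103, 106, 107, 109, 110, 112, 113, 115, 116}


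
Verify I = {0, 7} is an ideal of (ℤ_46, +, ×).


Check ideal conditions for I = {0, 7} in ℤ_46:
(1) I is an additive subgroup? No
(2) For r ∈ ℤ_46 and a ∈ I: r·a ∈ I? No  [counterexample: r=2, a=7, r·a mod 46 = 14 ∉ I]

No, I is not an ideal of ℤ_46


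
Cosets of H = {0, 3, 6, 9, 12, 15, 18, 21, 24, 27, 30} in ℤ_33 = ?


H = {0, 3, 6, 9, 12, 15, 18, 21, 24, 27, 30}, |H| = 11
Number of cosets = |G|/|H| = 33/11 = 3
0 + H = {0, 3, 6, 9, 12, 15, 18, 21, 24, 27, 30}
1 + H = {1, 4, 7, 10, 13, 16, 19, 22, 25, 28, 31}
2 + H = {2, 5, 8, 11, 14, 17, 20, 23, 26, 29, 32}

Cosets: 0+H={0,3,6,9,12,15,18,21,24,27,30}; 1+H={1,4,7,10,13,16,19,22,25,28,31}; 2+H={2,5,8,11,14,17,20,23,26,29,32}


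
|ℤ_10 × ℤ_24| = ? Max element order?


|ℤ_10 × ℤ_24| = 10 × 24 = 240
Max element order = lcm(10,24) = 120
Cyclic? No (gcd=2)

|ℤ_10×ℤ_24| = 240, max element order = 120


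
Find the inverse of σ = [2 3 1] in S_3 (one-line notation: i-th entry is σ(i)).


To find σ⁻¹, swap domain and range:
σ(1) = 2 → σ⁻¹(2) = 1
σ(2) = 3 → σ⁻¹(3) = 2
σ(3) = 1 → σ⁻¹(1) = 3

σ⁻¹ = [3 1 2]


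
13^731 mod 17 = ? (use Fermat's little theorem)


Fermat's little theorem: if p is prime and gcd(a,p)=1, then a^(p-1) ≡ 1 (mod p)
p = 17 is prime, gcd(13,17) = 1
Reduce exponent: 731 mod 16 = 11
So 13^731 ≡ 13^11 (mod 17)
13^11 mod 17 = 4

13^731 ≡ 4 (mod 17)


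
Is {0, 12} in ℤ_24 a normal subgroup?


H = {0, 12} in ℤ_24
ℤ_24 is abelian; every subgroup of an abelian group is normal

Yes, normal subgroup


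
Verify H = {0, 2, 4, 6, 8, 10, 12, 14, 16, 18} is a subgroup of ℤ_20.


Subgroup test for H = {0, 2, 4, 6, 8, 10, 12, 14, 16, 18} in (ℤ_20, +):
(1) 0 ∈ H? Yes
(2) Closure: for all a,b ∈ H, (a+b) mod 20 ∈ H? Yes
(3) Inverses: for all a ∈ H, -a mod 20 ∈ H? Yes

Yes, H is a subgroup of ℤ_20


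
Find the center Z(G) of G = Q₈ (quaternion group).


Z(G) = {g ∈ G | gx = xg for all x ∈ G}
In Q₈ = {±1, ±i, ±j, ±k}, only ±1 commute with every element

Z(Q₈ (quaternion group)) = {1, -1}


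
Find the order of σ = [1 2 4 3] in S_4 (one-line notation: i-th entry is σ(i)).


Cycle decomposition: (3 4)
Cycle lengths: 2
Order = lcm(2) = 2

ord(σ) = 2


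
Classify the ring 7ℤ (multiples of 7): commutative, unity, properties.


7ℤ is a commutative ring under +,× but has no multiplicative identity (1 ∉ 7ℤ); it has no zero divisors, but without unity it is not an integral domain
Commutative: Yes
Integral domain: No
Has unity: No

7ℤ (multiples of 7): Commutative=Yes, Unity=No


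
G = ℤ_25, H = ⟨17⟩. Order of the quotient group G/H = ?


|⟨17⟩| = n / gcd(17, 25) = 25 / 1 = 25
H is normal (ℤ_25 is abelian).
|G/H| = |G| / |H| = 25 / 25 = 1

|G/H| = 1


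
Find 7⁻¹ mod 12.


Use the extended Euclidean algorithm to write 1 = 7·s + 12·t; then s mod 12 is the inverse.
Euclidean algorithm:
  7 = 0·12 + 7
  12 = 1·7 + 5
  7 = 1·5 + 2
  5 = 2·2 + 1
  2 = 2·1 + 0
gcd(7,12) = 1
Back-substitution gives: 7·(-5) + 12·(3) = 1
So 7⁻¹ ≡ -5 ≡ 7 (mod 12)
Check: 7 × 7 = 49 ≡ 1 (mod 12) ✓

7⁻¹ ≡ 7 (mod 12)


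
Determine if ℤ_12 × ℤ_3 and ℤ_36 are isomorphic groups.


Comparing ℤ_12 × ℤ_3 and ℤ_36:
gcd(12,3) = 3 ≠ 1. Max element order in ℤ_12×ℤ_3 is lcm(12,3) = 12 < 36, so it has no element of order 36

No, ℤ_12 × ℤ_3 ≇ ℤ_36


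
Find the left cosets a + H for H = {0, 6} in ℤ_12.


H = {0, 6}, |H| = 2
Number of cosets = |G|/|H| = 12/2 = 6
0 + H = {0, 6}
1 + H = {1, 7}
2 + H = {2, 8}
3 + H = {3, 9}
4 + H = {4, 10}
5 + H = {5, 11}

Cosets: 0+H={0,6}; 1+H={1,7}; 2+H={2,8}; 3+H={3,9}; 4+H={4,10}; 5+H={5,11}


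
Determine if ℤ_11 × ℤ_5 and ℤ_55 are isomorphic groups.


Comparing ℤ_11 × ℤ_5 and ℤ_55:
gcd(11,5) = 1, so ℤ_11 × ℤ_5 ≅ ℤ_55 (CRT)

Yes, ℤ_11 × ℤ_5 ≅ ℤ_55


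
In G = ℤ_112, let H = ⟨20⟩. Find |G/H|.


|⟨20⟩| = n / gcd(20, 112) = 112 / 4 = 28
H is normal (ℤ_112 is abelian).
|G/H| = |G| / |H| = 112 / 28 = 4

|G/H| = 4


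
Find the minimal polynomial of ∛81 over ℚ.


∛81 satisfies x³ - 81 = 0, irreducible over ℚ (no rational root; 81 is not a perfect cube)

Minimal polynomial: x³ - 81


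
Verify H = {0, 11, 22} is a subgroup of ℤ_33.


Subgroup test for H = {0, 11, 22} in (ℤ_33, +):
(1) 0 ∈ H? Yes
(2) Closure: for all a,b ∈ H, (a+b) mod 33 ∈ H? Yes
(3) Inverses: for all a ∈ H, -a mod 33 ∈ H? Yes

Yes, H is a subgroup of ℤ_33


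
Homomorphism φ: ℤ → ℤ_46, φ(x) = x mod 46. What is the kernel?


Kernel = preimage of identity
ker(φ) = {x ∈ ℤ : x ≡ 0 (mod 46)} = 46ℤ = {0, ±46, ±92, ...}

ker(φ) = 46ℤ


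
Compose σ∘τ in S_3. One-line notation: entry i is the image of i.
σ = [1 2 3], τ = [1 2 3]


σ∘τ: apply τ first, then σ
1 →τ 1 →σ 1
2 →τ 2 →σ 2
3 →τ 3 →σ 3

σ∘τ = [1 2 3]


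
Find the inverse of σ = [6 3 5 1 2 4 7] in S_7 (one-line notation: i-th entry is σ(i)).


To find σ⁻¹, swap domain and range:
σ(1) = 6 → σ⁻¹(6) = 1
σ(2) = 3 → σ⁻¹(3) = 2
σ(3) = 5 → σ⁻¹(5) = 3
σ(4) = 1 → σ⁻¹(1) = 4
σ(5) = 2 → σ⁻¹(2) = 5
σ(6) = 4 → σ⁻¹(4) = 6
σ(7) = 7 → σ⁻¹(7) = 7

σ⁻¹ = [4 5 2 6 3 1 7]


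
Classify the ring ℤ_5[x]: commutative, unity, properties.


ℤ_5 is a field (n prime), so ℤ_5[x] is a commutative integral domain with unity
Commutative: Yes
Integral domain: Yes
Has unity: Yes

ℤ_5[x]: Commutative=Yes, Unity=Yes


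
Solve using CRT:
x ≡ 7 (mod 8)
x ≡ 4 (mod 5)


m₁ = 8, m₂ = 5, gcd = 1, so CRT applies. M = m₁·m₂ = 40
Let M₁ = M/m₁ = 5, M₂ = M/m₂ = 8
Find y₁ ≡ M₁⁻¹ (mod m₁): 5⁻¹ ≡ 5 (mod 8)
Find y₂ ≡ M₂⁻¹ (mod m₂): 8⁻¹ ≡ 2 (mod 5)
x = a₁·M₁·y₁ + a₂·M₂·y₂ = 7·5·5 + 4·8·2 = 239
Reduce mod 40: x ≡ 39
Check: 39 mod 8 = 7 ✓, 39 mod 5 = 4 ✓

x ≡ 39 (mod 40)


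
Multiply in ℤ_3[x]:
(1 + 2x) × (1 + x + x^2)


Expand and collect like terms; reduce coefficients mod 3:
x^0: 1·1 = 1 ≡ 1 (mod 3)
x^1: 1·1 + 2·1 = 3 ≡ 0 (mod 3)
x^2: 1·1 + 2·1 = 3 ≡ 0 (mod 3)
x^3: 2·1 = 2 ≡ 2 (mod 3)
Result: 1 + 2x^3

f · g = 1 + 2x^3


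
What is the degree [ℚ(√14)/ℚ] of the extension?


√14 has minimal polynomial x² - 14 (irreducible over ℚ since 14 is squarefree)

[ℚ(√14)/ℚ] = 2


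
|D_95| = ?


|D_n| = 2n (n rotations and n reflections)
|D_95| = 2×95 = 190

|D_95| = 190


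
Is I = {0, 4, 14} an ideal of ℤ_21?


Check ideal conditions for I = {0, 4, 14} in ℤ_21:
(1) I is an additive subgroup? No
(2) For r ∈ ℤ_21 and a ∈ I: r·a ∈ I? No  [counterexample: r=2, a=4, r·a mod 21 = 8 ∉ I]

No, I is not an ideal of ℤ_21


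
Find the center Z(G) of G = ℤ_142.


Z(G) = {g ∈ G | gx = xg for all x ∈ G}
ℤ_142 is abelian, so Z(G) = G

Z(ℤ_142) = ℤ_142


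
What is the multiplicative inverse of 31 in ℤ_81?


Use the extended Euclidean algorithm to write 1 = 31·s + 81·t; then s mod 81 is the inverse.
Euclidean algorithm:
  31 = 0·81 + 31
  81 = 2·31 + 19
  31 = 1·19 + 12
  19 = 1·12 + 7
  12 = 1·7 + 5
  7 = 1·5 + 2
  5 = 2·2 + 1
  2 = 2·1 + 0
gcd(31,81) = 1
Back-substitution gives: 31·(34) + 81·(-13) = 1
So 31⁻¹ ≡ 34 ≡ 34 (mod 81)
Check: 31 × 34 = 1054 ≡ 1 (mod 81) ✓

31⁻¹ ≡ 34 (mod 81)


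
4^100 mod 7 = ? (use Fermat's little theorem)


Fermat's little theorem: if p is prime and gcd(a,p)=1, then a^(p-1) ≡ 1 (mod p)
p = 7 is prime, gcd(4,7) = 1
Reduce exponent: 100 mod 6 = 4
So 4^100 ≡ 4^4 (mod 7)
4^4 mod 7 = 4

4^100 ≡ 4 (mod 7)


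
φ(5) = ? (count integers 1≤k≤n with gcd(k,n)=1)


φ(n) = count of k ∈ {1,...,n} with gcd(k,n)=1
Coprimes to 5: {1, 2, 3, 4}
Count: 4

φ(5) = 4


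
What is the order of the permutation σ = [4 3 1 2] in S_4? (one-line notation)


Cycle decomposition: (1 4 2 3)
Cycle lengths: 4
Order = lcm(4) = 4

ord(σ) = 4


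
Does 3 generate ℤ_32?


g generates ℤ_n iff gcd(g, n) = 1
gcd(3, 32) = 1
Since gcd = 1, 3 is a generator.

Yes, 3 generates ℤ_32


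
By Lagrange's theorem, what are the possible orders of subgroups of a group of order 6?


Lagrange's theorem: |H| divides |G|
|G| = 6
Divisors of 6: 1, 2, 3, 6

Possible subgroup orders: {1, 2, 3, 6}


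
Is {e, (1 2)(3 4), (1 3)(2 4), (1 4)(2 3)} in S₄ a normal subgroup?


H = {e, (1 2)(3 4), (1 3)(2 4), (1 4)(2 3)} in S₄
This is the Klein four-group V₄; it is normal in S₄ (it is a union of conjugacy classes)

Yes, normal subgroup


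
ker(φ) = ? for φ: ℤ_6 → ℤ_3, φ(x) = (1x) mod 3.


Kernel = preimage of identity
ker(φ) = {x ∈ ℤ_6 : 1x ≡ 0 (mod 3)}. Since 3 | 6, φ is well-defined. The kernel is the cyclic subgroup ⟨3⟩ of ℤ_6 (order 2), i.e. {0, 3}

ker(φ) = {0, 3}


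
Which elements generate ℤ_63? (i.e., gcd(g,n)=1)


g generates ℤ_n iff gcd(g,n) = 1
Prime factors of 63: 3, 7
Generators are g ∈ {1,...,62} not divisible by any of these primes.
Generators: {1, 2, 4, 5, 8, 10, 11, 13, 16, 17, 19, 20, 22, 23, 25, 26, 29, 31, 32, 34, 37, 38, 40, 41, 43, 44, 46, 47, 50, 52, 53, 55, 58, 59, 61, 62}
Number of generators = φ(63) = 36

Generators of ℤ_63 = {1, 2, 4, 5, 8, 10, 11, 13, 16, 17, 19, 20, 22, 23, 25, 26, 29, 31, 32, 34, 37, 38, 40, 41, 43, 44, 46, 47, 50, 52, 53, 55, 58, 59, 61, 62}


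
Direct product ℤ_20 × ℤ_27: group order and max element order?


|ℤ_20 × ℤ_27| = 20 × 27 = 540
Max element order = lcm(20,27) = 540
Cyclic? Yes (gcd=1)

|ℤ_20×ℤ_27| = 540, max element order = 540


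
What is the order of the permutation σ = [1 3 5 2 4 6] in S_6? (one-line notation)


Cycle decomposition: (2 3 5 4)
Cycle lengths: 4
Order = lcm(4) = 4

ord(σ) = 4


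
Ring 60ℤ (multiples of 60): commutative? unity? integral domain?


60ℤ is a commutative ring under +,× but has no multiplicative identity (1 ∉ 60ℤ); it has no zero divisors, but without unity it is not an integral domain
Commutative: Yes
Integral domain: No
Has unity: No

60ℤ (multiples of 60): Commutative=Yes, Unity=No


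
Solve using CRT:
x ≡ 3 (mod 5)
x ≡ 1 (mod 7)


m₁ = 5, m₂ = 7, gcd = 1, so CRT applies. M = m₁·m₂ = 35
Let M₁ = M/m₁ = 7, M₂ = M/m₂ = 5
Find y₁ ≡ M₁⁻¹ (mod m₁): 7⁻¹ ≡ 3 (mod 5)
Find y₂ ≡ M₂⁻¹ (mod m₂): 5⁻¹ ≡ 3 (mod 7)
x = a₁·M₁·y₁ + a₂·M₂·y₂ = 3·7·3 + 1·5·3 = 78
Reduce mod 35: x ≡ 8
Check: 8 mod 5 = 3 ✓, 8 mod 7 = 1 ✓

x ≡ 8 (mod 35)


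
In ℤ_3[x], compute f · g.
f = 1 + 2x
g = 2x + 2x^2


Expand and collect like terms; reduce coefficients mod 3:
x^0: 1·0 = 0 ≡ 0 (mod 3)
x^1: 1·2 + 2·0 = 2 ≡ 2 (mod 3)
x^2: 1·2 + 2·2 = 6 ≡ 0 (mod 3)
x^3: 2·2 = 4 ≡ 1 (mod 3)
Result: 2x + x^3

f · g = 2x + x^3


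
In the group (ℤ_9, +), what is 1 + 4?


Operation: addition mod 9
1 + 4 = (a + b) mod 9 with a = 1, b = 4

1 + 4 = 5


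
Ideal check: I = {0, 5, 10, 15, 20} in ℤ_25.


Check ideal conditions for I = {0, 5, 10, 15, 20} in ℤ_25:
(1) I is an additive subgroup? Yes
(2) For r ∈ ℤ_25 and a ∈ I: r·a ∈ I? Yes

Yes, I is an ideal of ℤ_25


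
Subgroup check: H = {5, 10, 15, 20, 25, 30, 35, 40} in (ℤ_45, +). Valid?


Subgroup test for H = {5, 10, 15, 20, 25, 30, 35, 40} in (ℤ_45, +):
(1) 0 ∈ H? No
(2) Closure: for all a,b ∈ H, (a+b) mod 45 ∈ H? No  [counterexample: 5 + 40 = 0 ∉ H]
(3) Inverses: for all a ∈ H, -a mod 45 ∈ H? Yes

No, H is not a subgroup of ℤ_45


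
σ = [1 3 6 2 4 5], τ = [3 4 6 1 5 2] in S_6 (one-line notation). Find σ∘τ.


σ∘τ: apply τ first, then σ
1 →τ 3 →σ 6
2 →τ 4 →σ 2
3 →τ 6 →σ 5
4 →τ 1 →σ 1
5 →τ 5 →σ 4
6 →τ 2 →σ 3

σ∘τ = [6 2 5 1 4 3]


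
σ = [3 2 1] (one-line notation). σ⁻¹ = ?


To find σ⁻¹, swap domain and range:
σ(1) = 3 → σ⁻¹(3) = 1
σ(2) = 2 → σ⁻¹(2) = 2
σ(3) = 1 → σ⁻¹(1) = 3

σ⁻¹ = [3 2 1]


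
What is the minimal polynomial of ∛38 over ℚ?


∛38 satisfies x³ - 38 = 0, irreducible over ℚ (no rational root; 38 is not a perfect cube)

Minimal polynomial: x³ - 38


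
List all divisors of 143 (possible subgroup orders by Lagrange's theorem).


Lagrange's theorem: |H| divides |G|
|G| = 143
Divisors of 143: 1, 11, 13, 143

Possible subgroup orders: {1, 11, 13, 143}


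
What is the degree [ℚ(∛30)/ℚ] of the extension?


∛30 has minimal polynomial x³ - 30 (irreducible over ℚ since 30 is not a perfect cube)

[ℚ(∛30)/ℚ] = 3


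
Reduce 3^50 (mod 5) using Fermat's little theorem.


Fermat's little theorem: if p is prime and gcd(a,p)=1, then a^(p-1) ≡ 1 (mod p)
p = 5 is prime, gcd(3,5) = 1
Reduce exponent: 50 mod 4 = 2
So 3^50 ≡ 3^2 (mod 5)
3^2 mod 5 = 4

3^50 ≡ 4 (mod 5)


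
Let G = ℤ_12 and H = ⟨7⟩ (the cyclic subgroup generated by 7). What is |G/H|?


|⟨7⟩| = n / gcd(7, 12) = 12 / 1 = 12
H is normal (ℤ_12 is abelian).
|G/H| = |G| / |H| = 12 / 12 = 1

|G/H| = 1


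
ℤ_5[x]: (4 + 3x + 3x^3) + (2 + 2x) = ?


Add coefficients mod 5:
x^0: 4 + 2 = 1 (mod 5)
x^1: 3 + 2 = 0 (mod 5)
x^2: 0 + 0 = 0 (mod 5)
x^3: 3 + 0 = 3 (mod 5)
Result: 1 + 3x^3

f + g = 1 + 3x^3


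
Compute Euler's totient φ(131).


Factor n: 131 = 131
φ(n) = n · ∏(1 - 1/p) over distinct primes p | n
φ(131) = 131 · (1 - 1/131) = 130

φ(131) = 130


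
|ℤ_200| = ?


ℤ_n has n elements.

|ℤ_200| = 200


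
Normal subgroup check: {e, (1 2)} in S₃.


H = {e, (1 2)} in S₃
(1 3)(1 2)(1 3)⁻¹ = (2 3) ∉ {e, (1 2)}, so it is not normal

No, not a normal subgroup


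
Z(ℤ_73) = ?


Z(G) = {g ∈ G | gx = xg for all x ∈ G}
ℤ_73 is abelian, so Z(G) = G

Z(ℤ_73) = ℤ_73


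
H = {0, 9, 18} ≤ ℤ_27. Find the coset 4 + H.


4 + H = {4 + h (mod 27) : h ∈ H}
4+0=4, 4+9=13, 4+18=22

4 + H = {4, 13, 22}


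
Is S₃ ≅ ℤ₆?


Comparing S₃ and ℤ₆:
S₃ is non-abelian, ℤ₆ is abelian

No, S₃ ≇ ℤ₆


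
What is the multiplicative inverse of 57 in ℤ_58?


Use the extended Euclidean algorithm to write 1 = 57·s + 58·t; then s mod 58 is the inverse.
Euclidean algorithm:
  57 = 0·58 + 57
  58 = 1·57 + 1
  57 = 57·1 + 0
gcd(57,58) = 1
Back-substitution gives: 57·(-1) + 58·(1) = 1
So 57⁻¹ ≡ -1 ≡ 57 (mod 58)
Check: 57 × 57 = 3249 ≡ 1 (mod 58) ✓

57⁻¹ ≡ 57 (mod 58)


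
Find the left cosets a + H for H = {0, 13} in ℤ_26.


H = {0, 13}, |H| = 2
Number of cosets = |G|/|H| = 26/2 = 13
0 + H = {0, 13}
1 + H = {1, 14}
2 + H = {2, 15}
3 + H = {3, 16}
4 + H = {4, 17}
5 + H = {5, 18}
6 + H = {6, 19}
7 + H = {7, 20}
8 + H = {8, 21}
9 + H = {9, 22}
10 + H = {10, 23}
11 + H = {11, 24}
12 + H = {12, 25}

Cosets: 0+H={0,13}; 1+H={1,14}; 2+H={2,15}; 3+H={3,16}; 4+H={4,17}; 5+H={5,18}; 6+H={6,19}; 7+H={7,20}; 8+H={8,21}; 9+H={9,22}; 10+H={10,23}; 11+H={11,24}; 12+H={12,25}


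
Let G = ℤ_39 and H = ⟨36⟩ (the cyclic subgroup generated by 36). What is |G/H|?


|⟨36⟩| = n / gcd(36, 39) = 39 / 3 = 13
H is normal (ℤ_39 is abelian).
|G/H| = |G| / |H| = 39 / 13 = 3

|G/H| = 3


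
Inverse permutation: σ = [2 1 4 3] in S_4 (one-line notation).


To find σ⁻¹, swap domain and range:
σ(1) = 2 → σ⁻¹(2) = 1
σ(2) = 1 → σ⁻¹(1) = 2
σ(3) = 4 → σ⁻¹(4) = 3
σ(4) = 3 → σ⁻¹(3) = 4

σ⁻¹ = [2 1 4 3]


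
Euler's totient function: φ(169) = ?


Factor n: 169 = 13^2
φ(n) = n · ∏(1 - 1/p) over distinct primes p | n
φ(169) = 169 · (1 - 1/13) = 156

φ(169) = 156


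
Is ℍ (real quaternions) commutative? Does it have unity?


quaternion multiplication is non-commutative (ij = k ≠ ji = -k); has unity 1; a division ring but not an integral domain since integral domains are commutative by convention
Commutative: No
Integral domain: No
Has unity: Yes

ℍ (real quaternions): Commutative=No, Unity=Yes


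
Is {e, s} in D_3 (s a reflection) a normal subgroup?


H = {e, s} in D_3 (s a reflection)
r·s·r⁻¹ = sr⁻² ≠ s for n ≥ 3, so {e, s} is not closed under conjugation

No, not a normal subgroup


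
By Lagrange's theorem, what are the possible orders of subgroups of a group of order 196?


Lagrange's theorem: |H| divides |G|
|G| = 196
Divisors of 196: 1, 2, 4, 7, 14, 28, 49, 98, 196

Possible subgroup orders: {1, 2, 4, 7, 14, 28, 49, 98, 196}


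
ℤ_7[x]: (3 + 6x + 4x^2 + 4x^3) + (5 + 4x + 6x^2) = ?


Add coefficients mod 7:
x^0: 3 + 5 = 1 (mod 7)
x^1: 6 + 4 = 3 (mod 7)
x^2: 4 + 6 = 3 (mod 7)
x^3: 4 + 0 = 4 (mod 7)
Result: 1 + 3x + 3x^2 + 4x^3

f + g = 1 + 3x + 3x^2 + 4x^3
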